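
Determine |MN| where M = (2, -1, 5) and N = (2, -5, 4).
d = √[(0)² + (-4)² + (-1)²] = √17 = 4.123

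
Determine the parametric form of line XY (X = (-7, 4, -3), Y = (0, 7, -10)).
Direction vector d = Y - X = (7, 3, -7)
x = -7 + 7t, y = 4 + 3t, z = -3 - 7t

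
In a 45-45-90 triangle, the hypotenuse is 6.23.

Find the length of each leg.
In a 45-45-90 triangle, hypotenuse = leg·√2  →  leg = hypotenuse/√2
leg = 6.23/√2 = 4.405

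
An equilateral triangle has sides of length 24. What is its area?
Area = (sqrt(3)/4) * s²
Area = (sqrt(3)/4) * 24²
Area = (sqrt(3)/4) * 576
Area = 249.42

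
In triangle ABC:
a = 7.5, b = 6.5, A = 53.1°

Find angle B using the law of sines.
sin(B)/b = sin(A)/a
sin(B) = b·sin(A)/a = 6.5·sin(53.1°)/7.5 = 0.693060
B = arcsin(0.693060) = 43.87°  (b ≤ a, so B ≤ A and the acute solution is unique)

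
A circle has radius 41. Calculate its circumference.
Circumference = 2 * pi * r
Circumference = 2 * pi * 41
Circumference = 257.61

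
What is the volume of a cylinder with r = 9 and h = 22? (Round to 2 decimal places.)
Volume = pi * r² * h
Volume = pi * 9² * 22
Volume = pi * 81 * 22
Volume = pi * 1782
Volume = 5598.32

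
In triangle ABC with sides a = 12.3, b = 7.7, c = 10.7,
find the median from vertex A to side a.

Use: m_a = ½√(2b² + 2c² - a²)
m_a = ½√(2·7.7² + 2·10.7² - 12.3²)
m_a = ½√(118.58 + 228.98 - 151.29) = ½√196.27 = 7.005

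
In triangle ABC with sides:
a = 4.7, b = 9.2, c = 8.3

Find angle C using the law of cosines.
cos(C) = (a² + b² - c²)/(2ab)
cos(C) = (4.7² + 9.2² - 8.3²)/(2·4.7·9.2) = 37.84/86.48 = 0.437558
C = arccos(0.437558) = 64.05°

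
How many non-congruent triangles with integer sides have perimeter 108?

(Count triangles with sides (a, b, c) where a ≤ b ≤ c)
With a ≤ b ≤ c and a + b + c = 108, the triangle inequality a + b > c gives c < 108/2, so c ≤ 53.
Iterate a from 1 to ⌊p/3⌋ = 36; for each a, b ranges from a to ⌊(p−a)/2⌋ with c = p − a − b, keeping only c ≥ b.
Triples: (2, 53, 53), (3, 52, 53), (4, 51, 53), …
Count = 243 triangles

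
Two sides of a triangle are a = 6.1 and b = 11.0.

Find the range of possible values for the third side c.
By the triangle inequality: |a - b| < c < a + b
|6.1 - 11.0| < c < 6.1 + 11.0
4.9 < c < 17.1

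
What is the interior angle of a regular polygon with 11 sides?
Interior angle of a regular n-gon = (n-2)*180/n
Interior angle = (11-2)*180/11
Interior angle = 9*180/11
Interior angle = 1620/11
Interior angle = 147.27 degrees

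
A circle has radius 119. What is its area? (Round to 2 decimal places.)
Area = pi * r²
Area = pi * 119²
Area = pi * 14161
Area = 44488.09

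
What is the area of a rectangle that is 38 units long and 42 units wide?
Area = length * width
Area = 38 * 42
Area = 1596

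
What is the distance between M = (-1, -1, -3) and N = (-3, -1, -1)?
d = √[(-2)² + (0)² + (2)²] = √8 = 2.828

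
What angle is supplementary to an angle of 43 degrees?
Supplementary angles sum to 180 degrees.
Other angle = 180 - 43
Other angle = 137 degrees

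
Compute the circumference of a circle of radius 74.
Circumference = 2 * pi * r
Circumference = 2 * pi * 74
Circumference = 464.96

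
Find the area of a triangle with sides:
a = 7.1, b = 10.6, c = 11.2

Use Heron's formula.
s = (a+b+c)/2 = (7.1+10.6+11.2)/2 = 14.45
A = √(s(s-a)(s-b)(s-c)) = √(14.45·7.35·3.85·3.25)
A = √1328.92 = 36.45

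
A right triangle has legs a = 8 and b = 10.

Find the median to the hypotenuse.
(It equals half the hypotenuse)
Hypotenuse c = √(8² + 10²) = √164 = 12.8062
Median to hypotenuse = c/2 = 6.403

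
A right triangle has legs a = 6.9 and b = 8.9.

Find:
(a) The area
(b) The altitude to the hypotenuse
(a) Area = ½ab = ½·6.9·8.9 = 30.705
(b) Hypotenuse c = √(6.9² + 8.9²) = √126.82 = 11.2614
    Area = ½·c·h_c  →  h_c = 2·Area/c = 2·30.705/11.2614 = 5.453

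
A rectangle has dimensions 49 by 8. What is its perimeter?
Perimeter = 2 * (length + width)
Perimeter = 2 * (49 + 8)
Perimeter = 2 * 57
Perimeter = 114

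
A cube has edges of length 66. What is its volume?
Volume = s³
Volume = 66³
Volume = 287496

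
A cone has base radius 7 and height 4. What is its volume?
Volume = (1/3) * pi * r² * h
Volume = (1/3) * pi * 7² * 4
Volume = (1/3) * pi * 49 * 4
Volume = (1/3) * pi * 196
Volume = 205.25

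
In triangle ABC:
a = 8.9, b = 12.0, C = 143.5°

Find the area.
Using A = ½ab·sin(C):
A = ½·8.9·12.0·sin(143.5°) = ½·106.8·0.594823 = 31.76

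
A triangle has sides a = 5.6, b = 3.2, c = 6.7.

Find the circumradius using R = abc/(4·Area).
s = (a+b+c)/2 = 7.75
Area = √(s(s-a)(s-b)(s-c)) = √(7.75·2.15·4.55·1.05) = 8.92217
R = abc/(4·Area) = (5.6·3.2·6.7)/(4·8.92217) = 120.064/35.68868 = 3.364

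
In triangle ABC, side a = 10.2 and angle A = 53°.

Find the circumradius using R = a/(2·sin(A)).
R = a/(2·sin(A)) = 10.2/(2·sin(53°))
R = 10.2/(2·0.798636) = 10.2/1.597271 = 6.386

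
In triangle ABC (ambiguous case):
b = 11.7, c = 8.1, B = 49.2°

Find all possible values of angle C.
sin(C)/c = sin(B)/b  →  sin(C) = c·sin(B)/b = 8.1·sin(49.2°)/11.7 = 0.524074
C₁ = arcsin(0.524074) = 31.61°,  C₂ = 180° - C₁ = 148.39°
Check C₂: A = 180° - 49.2° - 148.39° = -17.59° ≤ 0, rejected
C = 31.61° (one solution)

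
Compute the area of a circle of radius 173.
Area = pi * r²
Area = pi * 173²
Area = pi * 29929
Area = 94024.73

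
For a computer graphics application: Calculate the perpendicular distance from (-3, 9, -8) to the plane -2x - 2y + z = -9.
d = |(-2)(-3) + (-2)(9) + 1(-8) - (-9)| / √((-2)² + (-2)² + 1²) = 11/√9 = 3.667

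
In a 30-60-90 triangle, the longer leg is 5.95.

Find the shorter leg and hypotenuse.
In a 30-60-90 triangle, sides are in ratio 1 : √3 : 2.
Long leg = short leg·√3  →  short leg = 5.95/√3 = 3.435
Hypotenuse = 2·(short leg) = 2·5.95/√3 = 6.87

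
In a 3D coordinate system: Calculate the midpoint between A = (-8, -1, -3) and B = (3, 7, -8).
Midpoint = ((-8+3)/2, (-1+7)/2, (-3-8)/2) = (-2.5, 3, -5.5)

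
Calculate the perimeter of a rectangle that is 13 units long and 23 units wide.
Perimeter = 2 * (length + width)
Perimeter = 2 * (13 + 23)
Perimeter = 2 * 36
Perimeter = 72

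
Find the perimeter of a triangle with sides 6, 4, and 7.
Perimeter = sum of all sides
Perimeter = 6 + 4 + 7
Perimeter = 17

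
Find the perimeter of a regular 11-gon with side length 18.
Perimeter = number of sides * side length
Perimeter = 11 * 18
Perimeter = 198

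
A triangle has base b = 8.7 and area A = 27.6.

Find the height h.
A = ½bh  →  h = 2A/b
h = 2·27.6/8.7 = 6.345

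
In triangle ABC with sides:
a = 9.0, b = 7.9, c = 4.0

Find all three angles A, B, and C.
By the law of cosines:
cos(A) = (b² + c² - a²)/(2bc) = -0.040981  →  A = 92.35°
cos(B) = (a² + c² - b²)/(2ac) = 0.480417  →  B = 61.29°
cos(C) = (a² + b² - c²)/(2ab) = 0.895992  →  C = 26.36°
Check: A + B + C = 180.0° ✓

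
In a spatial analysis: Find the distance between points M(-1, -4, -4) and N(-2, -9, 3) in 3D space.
d = √[(-1)² + (-5)² + (7)²] = √75 = 8.66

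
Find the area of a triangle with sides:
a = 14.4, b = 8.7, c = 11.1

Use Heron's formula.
s = (a+b+c)/2 = (14.4+8.7+11.1)/2 = 17.1
A = √(s(s-a)(s-b)(s-c)) = √(17.1·2.7·8.4·6)
A = √2326.97 = 48.24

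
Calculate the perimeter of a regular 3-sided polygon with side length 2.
Perimeter = number of sides * side length
Perimeter = 3 * 2
Perimeter = 6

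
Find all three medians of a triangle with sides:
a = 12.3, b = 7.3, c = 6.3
Using m_x = ½√(2y² + 2z² - x²):
m_a = ½√(2·7.3² + 2·6.3² - 12.3²) = ½√34.67 = 2.944
m_b = ½√(2·12.3² + 2·6.3² - 7.3²) = ½√328.67 = 9.065
m_c = ½√(2·12.3² + 2·7.3² - 6.3²) = ½√369.47 = 9.611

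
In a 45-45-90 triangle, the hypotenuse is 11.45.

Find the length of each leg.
In a 45-45-90 triangle, hypotenuse = leg·√2  →  leg = hypotenuse/√2
leg = 11.45/√2 = 8.096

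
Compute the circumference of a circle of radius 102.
Circumference = 2 * pi * r
Circumference = 2 * pi * 102
Circumference = 640.88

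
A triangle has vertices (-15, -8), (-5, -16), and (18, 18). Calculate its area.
Using the coordinate formula: Area = (1/2)|x₁(y₂-y₃) + x₂(y₃-y₁) + x₃(y₁-y₂)|
Area = (1/2)|(-15)((-16)-18) + (-5)(18-(-8)) + 18((-8)-(-16))|
Area = (1/2)|(-15)*(-34) + (-5)*26 + 18*8|
Area = (1/2)|510 + (-130) + 144|
Area = (1/2)*524 = 262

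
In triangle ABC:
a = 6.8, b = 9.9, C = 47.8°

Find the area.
Using A = ½ab·sin(C):
A = ½·6.8·9.9·sin(47.8°) = ½·67.32·0.740805 = 24.94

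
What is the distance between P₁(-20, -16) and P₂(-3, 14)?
Using the distance formula: d = sqrt((x₂-x₁)² + (y₂-y₁)²)
dx = (-3) - (-20) = 17
dy = 14 - (-16) = 30
d = sqrt(17² + 30²) = sqrt(289 + 900) = sqrt(1189) = 34.48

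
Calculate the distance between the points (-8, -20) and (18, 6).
Using the distance formula: d = sqrt((x₂-x₁)² + (y₂-y₁)²)
dx = 18 - (-8) = 26
dy = 6 - (-20) = 26
d = sqrt(26² + 26²) = sqrt(676 + 676) = sqrt(1352) = 36.77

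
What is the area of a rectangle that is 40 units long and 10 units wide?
Area = length * width
Area = 40 * 10
Area = 400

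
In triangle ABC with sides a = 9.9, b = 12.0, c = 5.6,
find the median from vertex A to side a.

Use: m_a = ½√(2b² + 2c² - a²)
m_a = ½√(2·12.0² + 2·5.6² - 9.9²)
m_a = ½√(288 + 62.72 - 98.01) = ½√252.71 = 7.948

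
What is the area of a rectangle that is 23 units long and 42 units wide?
Area = length * width
Area = 23 * 42
Area = 966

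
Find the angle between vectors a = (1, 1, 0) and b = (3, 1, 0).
a·b = 4, |a|² = 2, |b|² = 10
cos θ = 4/√20 ≈ 0.8944
θ ≈ 26.57°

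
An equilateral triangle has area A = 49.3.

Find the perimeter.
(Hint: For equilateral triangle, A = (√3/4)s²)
A = (√3/4)s²  →  s² = 4A/√3 = 4·49.3/√3 = 113.853
s = 10.6702
Perimeter = 3s = 32.01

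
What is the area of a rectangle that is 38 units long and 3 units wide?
Area = length * width
Area = 38 * 3
Area = 114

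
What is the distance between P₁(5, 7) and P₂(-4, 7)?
Using the distance formula: d = sqrt((x₂-x₁)² + (y₂-y₁)²)
dx = (-4) - 5 = -9
dy = 7 - 7 = 0
d = sqrt((-9)² + 0²) = sqrt(81 + 0) = sqrt(81) = 9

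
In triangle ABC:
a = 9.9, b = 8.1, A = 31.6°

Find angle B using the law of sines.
sin(B)/b = sin(A)/a
sin(B) = b·sin(A)/a = 8.1·sin(31.6°)/9.9 = 0.428716
B = arcsin(0.428716) = 25.39°  (b ≤ a, so B ≤ A and the acute solution is unique)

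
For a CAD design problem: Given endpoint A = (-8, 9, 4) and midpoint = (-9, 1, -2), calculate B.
B = (2×(-9) - (-8), 2×1 - 9, 2×(-2) - 4) = (-10, -7, -8)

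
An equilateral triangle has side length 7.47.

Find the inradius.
For an equilateral triangle, r = s/(2√3) where s is the side.
r = 7.47/(2√3) = 7.47/3.464102 = 2.156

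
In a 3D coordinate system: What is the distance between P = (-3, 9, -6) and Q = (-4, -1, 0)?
d = √[(-1)² + (-10)² + (6)²] = √137 = 11.7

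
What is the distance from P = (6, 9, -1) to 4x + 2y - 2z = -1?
d = |4(6) + 2(9) + (-2)(-1) - (-1)| / √(4² + 2² + (-2)²) = 45/√24 = 9.186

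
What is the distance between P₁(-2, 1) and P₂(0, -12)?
Using the distance formula: d = sqrt((x₂-x₁)² + (y₂-y₁)²)
dx = 0 - (-2) = 2
dy = (-12) - 1 = -13
d = sqrt(2² + (-13)²) = sqrt(4 + 169) = sqrt(173) = 13.15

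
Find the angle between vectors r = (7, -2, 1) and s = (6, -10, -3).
r·s = 59, |r|² = 54, |s|² = 145
cos θ = 59/√7830 ≈ 0.6668
θ ≈ 48.18°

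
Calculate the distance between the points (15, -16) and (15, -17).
Using the distance formula: d = sqrt((x₂-x₁)² + (y₂-y₁)²)
dx = 15 - 15 = 0
dy = (-17) - (-16) = -1
d = sqrt(0² + (-1)²) = sqrt(0 + 1) = sqrt(1) = 1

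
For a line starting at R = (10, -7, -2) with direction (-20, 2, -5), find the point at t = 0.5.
P(0.5) = (10 + (-20)(0.5), -7 + 2(0.5), -2 + (-5)(0.5)) = (0, -6, -4.5)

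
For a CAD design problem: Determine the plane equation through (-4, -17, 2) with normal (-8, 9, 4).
d = n·P = (-8)(-4) + (9)(-17) + (4)(2) = -113
Plane: -8x + 9y + 4z = -113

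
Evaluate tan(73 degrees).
tan(73 degrees) = 3.2709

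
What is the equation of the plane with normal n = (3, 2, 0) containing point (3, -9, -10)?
d = n·P = (3)(3) + (2)(-9) + (0)(-10) = -9
Plane: 3x + 2y = -9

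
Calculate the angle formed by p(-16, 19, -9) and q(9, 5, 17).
p·q = -202, |p|² = 698, |q|² = 395
cos θ = -202/√275710 ≈ -0.3847
θ ≈ 112.6°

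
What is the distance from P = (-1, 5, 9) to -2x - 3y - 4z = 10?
d = |(-2)(-1) + (-3)(5) + (-4)(9) - (10)| / √((-2)² + (-3)² + (-4)²) = 59/√29 = 10.96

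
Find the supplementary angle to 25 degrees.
Supplementary angles sum to 180 degrees.
Other angle = 180 - 25
Other angle = 155 degrees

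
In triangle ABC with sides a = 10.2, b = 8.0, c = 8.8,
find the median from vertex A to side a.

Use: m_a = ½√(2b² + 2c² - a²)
m_a = ½√(2·8.0² + 2·8.8² - 10.2²)
m_a = ½√(128 + 154.88 - 104.04) = ½√178.84 = 6.687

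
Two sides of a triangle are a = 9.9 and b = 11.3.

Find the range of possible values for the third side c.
By the triangle inequality: |a - b| < c < a + b
|9.9 - 11.3| < c < 9.9 + 11.3
1.4 < c < 21.2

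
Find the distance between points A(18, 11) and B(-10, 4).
Using the distance formula: d = sqrt((x₂-x₁)² + (y₂-y₁)²)
dx = (-10) - 18 = -28
dy = 4 - 11 = -7
d = sqrt((-28)² + (-7)²) = sqrt(784 + 49) = sqrt(833) = 28.86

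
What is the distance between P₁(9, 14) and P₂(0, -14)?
Using the distance formula: d = sqrt((x₂-x₁)² + (y₂-y₁)²)
dx = 0 - 9 = -9
dy = (-14) - 14 = -28
d = sqrt((-9)² + (-28)²) = sqrt(81 + 784) = sqrt(865) = 29.41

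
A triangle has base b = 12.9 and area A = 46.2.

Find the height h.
A = ½bh  →  h = 2A/b
h = 2·46.2/12.9 = 7.163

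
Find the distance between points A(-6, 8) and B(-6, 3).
Using the distance formula: d = sqrt((x₂-x₁)² + (y₂-y₁)²)
dx = (-6) - (-6) = 0
dy = 3 - 8 = -5
d = sqrt(0² + (-5)²) = sqrt(0 + 25) = sqrt(25) = 5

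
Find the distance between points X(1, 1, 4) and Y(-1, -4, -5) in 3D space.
d = √[(-2)² + (-5)² + (-9)²] = √110 = 10.49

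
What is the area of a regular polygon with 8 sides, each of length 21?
For a regular 8-gon with side length s = 21:
Apothem a = s / (2*tan(pi/8)) = 21 / (2*tan(pi/8)) ≈ 25.34924
Perimeter P = 8 * 21 = 168
Area = (1/2) * P * a = (1/2) * 168 * 25.34924 = 2129.34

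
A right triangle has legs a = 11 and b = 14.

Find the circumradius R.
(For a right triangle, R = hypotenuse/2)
Hypotenuse c = √(11² + 14²) = √317 = 17.8045
R = c/2 = 8.902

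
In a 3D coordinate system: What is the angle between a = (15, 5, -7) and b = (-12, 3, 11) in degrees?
a·b = -242, |a|² = 299, |b|² = 274
cos θ = -242/√81926 ≈ -0.8455
θ ≈ 147.7°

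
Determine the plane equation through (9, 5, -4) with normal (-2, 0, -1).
d = n·P = (-2)(9) + (0)(5) + (-1)(-4) = -14
Plane: -2x - z = -14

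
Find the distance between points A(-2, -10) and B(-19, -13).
Using the distance formula: d = sqrt((x₂-x₁)² + (y₂-y₁)²)
dx = (-19) - (-2) = -17
dy = (-13) - (-10) = -3
d = sqrt((-17)² + (-3)²) = sqrt(289 + 9) = sqrt(298) = 17.26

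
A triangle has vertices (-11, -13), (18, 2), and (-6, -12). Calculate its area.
Using the coordinate formula: Area = (1/2)|x₁(y₂-y₃) + x₂(y₃-y₁) + x₃(y₁-y₂)|
Area = (1/2)|(-11)(2-(-12)) + 18((-12)-(-13)) + (-6)((-13)-2)|
Area = (1/2)|(-11)*14 + 18*1 + (-6)*(-15)|
Area = (1/2)|(-154) + 18 + 90|
Area = (1/2)*46 = 23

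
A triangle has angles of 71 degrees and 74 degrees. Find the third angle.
Sum of angles in a triangle = 180 degrees
Third angle = 180 - 71 - 74
Third angle = 35 degrees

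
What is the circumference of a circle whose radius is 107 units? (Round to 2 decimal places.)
Circumference = 2 * pi * r
Circumference = 2 * pi * 107
Circumference = 672.30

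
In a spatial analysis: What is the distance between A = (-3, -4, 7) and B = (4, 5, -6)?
d = √[(7)² + (9)² + (-13)²] = √299 = 17.29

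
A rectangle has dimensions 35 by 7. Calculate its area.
Area = length * width
Area = 35 * 7
Area = 245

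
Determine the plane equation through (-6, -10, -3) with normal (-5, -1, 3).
d = n·P = (-5)(-6) + (-1)(-10) + (3)(-3) = 31
Plane: -5x - y + 3z = 31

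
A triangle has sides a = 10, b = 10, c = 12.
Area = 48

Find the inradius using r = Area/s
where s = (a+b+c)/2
s = (10+10+12)/2 = 16
r = Area/s = 48/16 = 3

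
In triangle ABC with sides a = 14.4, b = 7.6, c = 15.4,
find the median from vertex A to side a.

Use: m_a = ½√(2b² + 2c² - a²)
m_a = ½√(2·7.6² + 2·15.4² - 14.4²)
m_a = ½√(115.52 + 474.32 - 207.36) = ½√382.48 = 9.779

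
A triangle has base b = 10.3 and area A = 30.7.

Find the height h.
A = ½bh  →  h = 2A/b
h = 2·30.7/10.3 = 5.961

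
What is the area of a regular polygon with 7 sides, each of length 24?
For a regular 7-gon with side length s = 24:
Apothem a = s / (2*tan(pi/7)) = 24 / (2*tan(pi/7)) ≈ 24.91826
Perimeter P = 7 * 24 = 168
Area = (1/2) * P * a = (1/2) * 168 * 24.91826 = 2093.13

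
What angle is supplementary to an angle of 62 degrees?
Supplementary angles sum to 180 degrees.
Other angle = 180 - 62
Other angle = 118 degrees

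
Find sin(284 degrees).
sin(284 degrees) = -0.9703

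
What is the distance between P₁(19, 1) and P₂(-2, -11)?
Using the distance formula: d = sqrt((x₂-x₁)² + (y₂-y₁)²)
dx = (-2) - 19 = -21
dy = (-11) - 1 = -12
d = sqrt((-21)² + (-12)²) = sqrt(441 + 144) = sqrt(585) = 24.19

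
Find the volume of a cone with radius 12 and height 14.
Volume = (1/3) * pi * r² * h
Volume = (1/3) * pi * 12² * 14
Volume = (1/3) * pi * 144 * 14
Volume = (1/3) * pi * 2016
Volume = 2111.15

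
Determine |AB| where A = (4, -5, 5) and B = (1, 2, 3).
d = √[(-3)² + (7)² + (-2)²] = √62 = 7.874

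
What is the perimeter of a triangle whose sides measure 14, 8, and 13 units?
Perimeter = sum of all sides
Perimeter = 14 + 8 + 13
Perimeter = 35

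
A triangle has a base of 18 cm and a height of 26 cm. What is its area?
Area = (1/2) * base * height
Area = (1/2) * 18 * 26
Area = 234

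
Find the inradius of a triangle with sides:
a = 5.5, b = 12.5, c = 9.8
s = (a+b+c)/2 = (5.5+12.5+9.8)/2 = 13.9
Area = √(s(s-a)(s-b)(s-c)) = √(13.9·8.4·1.4·4.1) = 25.8883
r = Area/s = 25.8883/13.9 = 1.862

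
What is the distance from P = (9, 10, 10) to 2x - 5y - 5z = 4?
d = |2(9) + (-5)(10) + (-5)(10) - (4)| / √(2² + (-5)² + (-5)²) = 86/√54 = 11.7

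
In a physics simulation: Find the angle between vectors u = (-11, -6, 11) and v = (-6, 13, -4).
u·v = -56, |u|² = 278, |v|² = 221
cos θ = -56/√61438 ≈ -0.2259
θ ≈ 103.1°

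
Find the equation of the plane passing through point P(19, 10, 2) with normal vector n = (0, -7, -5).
d = n·P = (0)(19) + (-7)(10) + (-5)(2) = -80
Plane: -7y - 5z = -80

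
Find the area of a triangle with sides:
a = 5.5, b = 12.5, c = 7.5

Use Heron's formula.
s = (a+b+c)/2 = (5.5+12.5+7.5)/2 = 12.75
A = √(s(s-a)(s-b)(s-c)) = √(12.75·7.25·0.25·5.25)
A = √121.324 = 11.01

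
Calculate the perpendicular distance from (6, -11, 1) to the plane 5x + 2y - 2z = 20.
d = |5(6) + 2(-11) + (-2)(1) - (20)| / √(5² + 2² + (-2)²) = 14/√33 = 2.437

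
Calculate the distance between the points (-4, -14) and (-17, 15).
Using the distance formula: d = sqrt((x₂-x₁)² + (y₂-y₁)²)
dx = (-17) - (-4) = -13
dy = 15 - (-14) = 29
d = sqrt((-13)² + 29²) = sqrt(169 + 841) = sqrt(1010) = 31.78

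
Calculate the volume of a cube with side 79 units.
Volume = s³
Volume = 79³
Volume = 493039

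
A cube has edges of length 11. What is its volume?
Volume = s³
Volume = 11³
Volume = 1331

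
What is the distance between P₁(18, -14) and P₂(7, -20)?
Using the distance formula: d = sqrt((x₂-x₁)² + (y₂-y₁)²)
dx = 7 - 18 = -11
dy = (-20) - (-14) = -6
d = sqrt((-11)² + (-6)²) = sqrt(121 + 36) = sqrt(157) = 12.53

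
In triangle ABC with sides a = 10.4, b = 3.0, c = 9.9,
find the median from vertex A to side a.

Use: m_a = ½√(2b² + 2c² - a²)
m_a = ½√(2·3.0² + 2·9.9² - 10.4²)
m_a = ½√(18 + 196.02 - 108.16) = ½√105.86 = 5.144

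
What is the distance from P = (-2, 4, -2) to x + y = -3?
d = |1(-2) + 1(4) + 0(-2) - (-3)| / √(1² + 1² + 0²) = 5/√2 = 3.536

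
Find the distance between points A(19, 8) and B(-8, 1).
Using the distance formula: d = sqrt((x₂-x₁)² + (y₂-y₁)²)
dx = (-8) - 19 = -27
dy = 1 - 8 = -7
d = sqrt((-27)² + (-7)²) = sqrt(729 + 49) = sqrt(778) = 27.89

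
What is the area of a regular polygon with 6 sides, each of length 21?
For a regular 6-gon with side length s = 21:
Apothem a = s / (2*tan(pi/6)) = 21 / (2*tan(pi/6)) ≈ 18.1865
Perimeter P = 6 * 21 = 126
Area = (1/2) * P * a = (1/2) * 126 * 18.1865 = 1145.75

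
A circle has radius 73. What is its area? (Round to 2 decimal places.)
Area = pi * r²
Area = pi * 73²
Area = pi * 5329
Area = 16741.55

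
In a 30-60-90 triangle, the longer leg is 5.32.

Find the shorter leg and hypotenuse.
In a 30-60-90 triangle, sides are in ratio 1 : √3 : 2.
Long leg = short leg·√3  →  short leg = 5.32/√3 = 3.072
Hypotenuse = 2·(short leg) = 2·5.32/√3 = 6.143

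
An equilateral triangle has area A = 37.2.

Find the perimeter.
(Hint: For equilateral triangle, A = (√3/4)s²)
A = (√3/4)s²  →  s² = 4A/√3 = 4·37.2/√3 = 85.9097
s = 9.26875
Perimeter = 3s = 27.81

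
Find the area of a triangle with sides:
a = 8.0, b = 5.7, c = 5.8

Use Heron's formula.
s = (a+b+c)/2 = (8.0+5.7+5.8)/2 = 9.75
A = √(s(s-a)(s-b)(s-c)) = √(9.75·1.75·4.05·3.95)
A = √272.957 = 16.52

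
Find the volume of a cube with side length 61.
Volume = s³
Volume = 61³
Volume = 226981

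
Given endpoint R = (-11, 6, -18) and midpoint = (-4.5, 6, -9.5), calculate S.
S = (2×(-4.5) - (-11), 2×6 - 6, 2×(-9.5) - (-18)) = (2, 6, -1)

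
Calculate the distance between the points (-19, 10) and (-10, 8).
Using the distance formula: d = sqrt((x₂-x₁)² + (y₂-y₁)²)
dx = (-10) - (-19) = 9
dy = 8 - 10 = -2
d = sqrt(9² + (-2)²) = sqrt(81 + 4) = sqrt(85) = 9.22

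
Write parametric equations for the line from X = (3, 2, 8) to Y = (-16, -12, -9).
Direction vector d = Y - X = (-19, -14, -17)
x = 3 - 19t, y = 2 - 14t, z = 8 - 17t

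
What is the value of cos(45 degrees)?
cos(45 degrees) = sqrt(2)/2
Decimal approximation: 0.7071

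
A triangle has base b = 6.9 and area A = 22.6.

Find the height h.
A = ½bh  →  h = 2A/b
h = 2·22.6/6.9 = 6.551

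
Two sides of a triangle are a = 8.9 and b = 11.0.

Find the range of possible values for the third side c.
By the triangle inequality: |a - b| < c < a + b
|8.9 - 11.0| < c < 8.9 + 11.0
2.1 < c < 19.9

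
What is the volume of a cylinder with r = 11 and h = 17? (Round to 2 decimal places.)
Volume = pi * r² * h
Volume = pi * 11² * 17
Volume = pi * 121 * 17
Volume = pi * 2057
Volume = 6462.26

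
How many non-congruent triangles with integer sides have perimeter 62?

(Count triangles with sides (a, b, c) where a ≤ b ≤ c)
With a ≤ b ≤ c and a + b + c = 62, the triangle inequality a + b > c gives c < 62/2, so c ≤ 30.
Iterate a from 1 to ⌊p/3⌋ = 20; for each a, b ranges from a to ⌊(p−a)/2⌋ with c = p − a − b, keeping only c ≥ b.
Triples: (2, 30, 30), (3, 29, 30), (4, 28, 30), …
Count = 80 triangles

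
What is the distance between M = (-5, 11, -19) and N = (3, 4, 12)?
d = √[(8)² + (-7)² + (31)²] = √1074 = 32.77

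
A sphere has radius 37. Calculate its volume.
Volume = (4/3) * pi * r³
Volume = (4/3) * pi * 37³
Volume = (4/3) * pi * 50653
Volume = 212174.79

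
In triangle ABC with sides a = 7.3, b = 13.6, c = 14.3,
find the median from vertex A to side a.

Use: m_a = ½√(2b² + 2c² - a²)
m_a = ½√(2·13.6² + 2·14.3² - 7.3²)
m_a = ½√(369.92 + 408.98 - 53.29) = ½√725.61 = 13.47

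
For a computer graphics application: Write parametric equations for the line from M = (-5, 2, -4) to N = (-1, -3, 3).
Direction vector d = N - M = (4, -5, 7)
x = -5 + 4t, y = 2 - 5t, z = -4 + 7t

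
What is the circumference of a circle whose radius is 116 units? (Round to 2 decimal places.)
Circumference = 2 * pi * r
Circumference = 2 * pi * 116
Circumference = 728.85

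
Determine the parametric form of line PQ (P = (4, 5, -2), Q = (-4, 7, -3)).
Direction vector d = Q - P = (-8, 2, -1)
x = 4 - 8t, y = 5 + 2t, z = -2 - t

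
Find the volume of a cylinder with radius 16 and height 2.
Volume = pi * r² * h
Volume = pi * 16² * 2
Volume = pi * 256 * 2
Volume = pi * 512
Volume = 1608.50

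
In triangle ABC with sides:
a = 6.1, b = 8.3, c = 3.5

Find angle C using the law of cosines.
cos(C) = (a² + b² - c²)/(2ab)
cos(C) = (6.1² + 8.3² - 3.5²)/(2·6.1·8.3) = 93.85/101.26 = 0.926822
C = arccos(0.926822) = 22.06°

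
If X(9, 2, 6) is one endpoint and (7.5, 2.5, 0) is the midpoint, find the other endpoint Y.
Y = (2×7.5 - 9, 2×2.5 - 2, 2×0 - 6) = (6, 3, -6)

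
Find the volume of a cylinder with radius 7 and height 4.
Volume = pi * r² * h
Volume = pi * 7² * 4
Volume = pi * 49 * 4
Volume = pi * 196
Volume = 615.75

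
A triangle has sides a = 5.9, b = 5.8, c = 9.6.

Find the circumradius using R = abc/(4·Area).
s = (a+b+c)/2 = 10.65
Area = √(s(s-a)(s-b)(s-c)) = √(10.65·4.75·4.85·1.05) = 16.0504
R = abc/(4·Area) = (5.9·5.8·9.6)/(4·16.0504) = 328.512/64.2016 = 5.117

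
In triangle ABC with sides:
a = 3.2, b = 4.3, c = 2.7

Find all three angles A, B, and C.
By the law of cosines:
cos(A) = (b² + c² - a²)/(2bc) = 0.669251  →  A = 47.99°
cos(B) = (a² + c² - b²)/(2ac) = -0.055556  →  B = 93.18°
cos(C) = (a² + b² - c²)/(2ab) = 0.779070  →  C = 38.82°
Check: A + B + C = 180.0° ✓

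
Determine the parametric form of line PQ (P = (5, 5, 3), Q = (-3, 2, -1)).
Direction vector d = Q - P = (-8, -3, -4)
x = 5 - 8t, y = 5 - 3t, z = 3 - 4t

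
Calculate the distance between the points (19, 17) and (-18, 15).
Using the distance formula: d = sqrt((x₂-x₁)² + (y₂-y₁)²)
dx = (-18) - 19 = -37
dy = 15 - 17 = -2
d = sqrt((-37)² + (-2)²) = sqrt(1369 + 4) = sqrt(1373) = 37.05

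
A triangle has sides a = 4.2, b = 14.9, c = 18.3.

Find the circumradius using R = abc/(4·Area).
s = (a+b+c)/2 = 18.7
Area = √(s(s-a)(s-b)(s-c)) = √(18.7·14.5·3.8·0.4) = 20.3014
R = abc/(4·Area) = (4.2·14.9·18.3)/(4·20.3014) = 1145.214/81.2056 = 14.1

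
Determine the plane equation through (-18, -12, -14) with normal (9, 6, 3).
d = n·P = (9)(-18) + (6)(-12) + (3)(-14) = -276
Plane: 9x + 6y + 3z = -276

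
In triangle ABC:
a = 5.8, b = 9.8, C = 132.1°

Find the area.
Using A = ½ab·sin(C):
A = ½·5.8·9.8·sin(132.1°) = ½·56.84·0.741976 = 21.09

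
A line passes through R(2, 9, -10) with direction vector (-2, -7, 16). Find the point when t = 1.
P(1) = (2 + (-2)(1), 9 + (-7)(1), -10 + 16(1)) = (0, 2, 6)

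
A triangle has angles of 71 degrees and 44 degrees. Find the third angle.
Sum of angles in a triangle = 180 degrees
Third angle = 180 - 71 - 44
Third angle = 65 degrees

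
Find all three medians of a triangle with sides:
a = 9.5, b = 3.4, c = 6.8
Using m_x = ½√(2y² + 2z² - x²):
m_a = ½√(2·3.4² + 2·6.8² - 9.5²) = ½√25.35 = 2.517
m_b = ½√(2·9.5² + 2·6.8² - 3.4²) = ½√261.42 = 8.084
m_c = ½√(2·9.5² + 2·3.4² - 6.8²) = ½√157.38 = 6.273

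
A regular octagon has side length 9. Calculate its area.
For a regular 8-gon with side length s = 9:
Apothem a = s / (2*tan(pi/8)) = 9 / (2*tan(pi/8)) ≈ 10.864
Perimeter P = 8 * 9 = 72
Area = (1/2) * P * a = (1/2) * 72 * 10.864 = 391.10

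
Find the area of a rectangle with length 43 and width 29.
Area = length * width
Area = 43 * 29
Area = 1247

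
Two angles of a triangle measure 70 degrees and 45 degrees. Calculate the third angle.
Sum of angles in a triangle = 180 degrees
Third angle = 180 - 70 - 45
Third angle = 65 degrees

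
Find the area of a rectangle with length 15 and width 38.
Area = length * width
Area = 15 * 38
Area = 570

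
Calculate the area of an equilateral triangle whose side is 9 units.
Area = (sqrt(3)/4) * s²
Area = (sqrt(3)/4) * 9²
Area = (sqrt(3)/4) * 81
Area = 35.07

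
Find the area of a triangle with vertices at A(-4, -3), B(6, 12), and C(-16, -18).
Using the coordinate formula: Area = (1/2)|x₁(y₂-y₃) + x₂(y₃-y₁) + x₃(y₁-y₂)|
Area = (1/2)|(-4)(12-(-18)) + 6((-18)-(-3)) + (-16)((-3)-12)|
Area = (1/2)|(-4)*30 + 6*(-15) + (-16)*(-15)|
Area = (1/2)|(-120) + (-90) + 240|
Area = (1/2)*30 = 15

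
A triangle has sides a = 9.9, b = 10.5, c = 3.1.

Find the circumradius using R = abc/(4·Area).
s = (a+b+c)/2 = 11.75
Area = √(s(s-a)(s-b)(s-c)) = √(11.75·1.85·1.25·8.65) = 15.3309
R = abc/(4·Area) = (9.9·10.5·3.1)/(4·15.3309) = 322.245/61.3236 = 5.255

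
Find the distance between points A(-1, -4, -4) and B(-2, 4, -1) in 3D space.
d = √[(-1)² + (8)² + (3)²] = √74 = 8.602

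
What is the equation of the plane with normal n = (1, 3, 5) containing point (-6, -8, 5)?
d = n·P = (1)(-6) + (3)(-8) + (5)(5) = -5
Plane: x + 3y + 5z = -5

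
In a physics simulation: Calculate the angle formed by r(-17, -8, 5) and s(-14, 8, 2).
r·s = 184, |r|² = 378, |s|² = 264
cos θ = 184/√99792 ≈ 0.5825
θ ≈ 54.38°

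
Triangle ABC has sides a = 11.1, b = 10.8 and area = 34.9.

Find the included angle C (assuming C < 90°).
Area = ½ab·sin(C)  →  sin(C) = 2·Area/(ab)
sin(C) = 2·34.9/(11.1·10.8) = 0.582249
C = arcsin(0.582249) = 35.61°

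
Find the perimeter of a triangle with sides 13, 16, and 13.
Perimeter = sum of all sides
Perimeter = 13 + 16 + 13
Perimeter = 42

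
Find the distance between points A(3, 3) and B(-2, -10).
Using the distance formula: d = sqrt((x₂-x₁)² + (y₂-y₁)²)
dx = (-2) - 3 = -5
dy = (-10) - 3 = -13
d = sqrt((-5)² + (-13)²) = sqrt(25 + 169) = sqrt(194) = 13.93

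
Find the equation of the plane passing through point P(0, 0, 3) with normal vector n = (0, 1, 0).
d = n·P = (0)(0) + (1)(0) + (0)(3) = 0
Plane: y = 0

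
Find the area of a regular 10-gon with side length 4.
For a regular 10-gon with side length s = 4:
Apothem a = s / (2*tan(pi/10)) = 4 / (2*tan(pi/10)) ≈ 6.1554
Perimeter P = 10 * 4 = 40
Area = (1/2) * P * a = (1/2) * 40 * 6.1554 = 123.11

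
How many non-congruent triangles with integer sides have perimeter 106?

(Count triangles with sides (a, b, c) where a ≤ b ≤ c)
With a ≤ b ≤ c and a + b + c = 106, the triangle inequality a + b > c gives c < 106/2, so c ≤ 52.
Iterate a from 1 to ⌊p/3⌋ = 35; for each a, b ranges from a to ⌊(p−a)/2⌋ with c = p − a − b, keeping only c ≥ b.
Triples: (2, 52, 52), (3, 51, 52), (4, 50, 52), …
Count = 234 triangles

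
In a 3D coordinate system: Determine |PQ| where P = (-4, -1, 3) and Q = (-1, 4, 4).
d = √[(3)² + (5)² + (1)²] = √35 = 5.916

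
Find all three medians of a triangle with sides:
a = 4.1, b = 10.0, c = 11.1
Using m_x = ½√(2y² + 2z² - x²):
m_a = ½√(2·10.0² + 2·11.1² - 4.1²) = ½√429.61 = 10.36
m_b = ½√(2·4.1² + 2·11.1² - 10.0²) = ½√180.04 = 6.709
m_c = ½√(2·4.1² + 2·10.0² - 11.1²) = ½√110.41 = 5.254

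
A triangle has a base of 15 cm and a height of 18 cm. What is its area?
Area = (1/2) * base * height
Area = (1/2) * 15 * 18
Area = 135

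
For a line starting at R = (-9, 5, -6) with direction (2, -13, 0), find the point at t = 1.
P(1) = (-9 + 2(1), 5 + (-13)(1), -6 + 0(1)) = (-7, -8, -6)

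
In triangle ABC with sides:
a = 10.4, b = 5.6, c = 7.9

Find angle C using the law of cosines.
cos(C) = (a² + b² - c²)/(2ab)
cos(C) = (10.4² + 5.6² - 7.9²)/(2·10.4·5.6) = 77.11/116.48 = 0.662002
C = arccos(0.662002) = 48.55°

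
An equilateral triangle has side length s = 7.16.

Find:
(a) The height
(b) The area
(a) Height h = s·√3/2 = 7.16·√3/2 = 6.201
(b) Area = (√3/4)·s² = (√3/4)·7.16² = (√3/4)·51.2656 = 22.2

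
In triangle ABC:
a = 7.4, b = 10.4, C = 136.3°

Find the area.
Using A = ½ab·sin(C):
A = ½·7.4·10.4·sin(136.3°) = ½·76.96·0.690882 = 26.59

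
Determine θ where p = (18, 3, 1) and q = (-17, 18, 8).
p·q = -244, |p|² = 334, |q|² = 677
cos θ = -244/√226118 ≈ -0.5131
θ ≈ 120.9°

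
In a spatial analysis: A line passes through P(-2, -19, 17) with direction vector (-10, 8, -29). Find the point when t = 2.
P(2) = (-2 + (-10)(2), -19 + 8(2), 17 + (-29)(2)) = (-22, -3, -41)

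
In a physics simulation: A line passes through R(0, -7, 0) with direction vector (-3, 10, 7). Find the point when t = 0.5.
P(0.5) = (0 + (-3)(0.5), -7 + 10(0.5), 0 + 7(0.5)) = (-1.5, -2, 3.5)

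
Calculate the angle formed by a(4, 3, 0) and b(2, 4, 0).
a·b = 20, |a|² = 25, |b|² = 20
cos θ = 20/√500 ≈ 0.8944
θ ≈ 26.57°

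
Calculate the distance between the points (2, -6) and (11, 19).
Using the distance formula: d = sqrt((x₂-x₁)² + (y₂-y₁)²)
dx = 11 - 2 = 9
dy = 19 - (-6) = 25
d = sqrt(9² + 25²) = sqrt(81 + 625) = sqrt(706) = 26.57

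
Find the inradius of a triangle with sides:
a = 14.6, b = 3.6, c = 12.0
s = (a+b+c)/2 = (14.6+3.6+12.0)/2 = 15.1
Area = √(s(s-a)(s-b)(s-c)) = √(15.1·0.5·11.5·3.1) = 16.406
r = Area/s = 16.406/15.1 = 1.086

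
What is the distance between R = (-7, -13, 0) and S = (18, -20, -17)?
d = √[(25)² + (-7)² + (-17)²] = √963 = 31.03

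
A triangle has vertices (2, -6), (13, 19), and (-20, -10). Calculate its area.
Using the coordinate formula: Area = (1/2)|x₁(y₂-y₃) + x₂(y₃-y₁) + x₃(y₁-y₂)|
Area = (1/2)|2(19-(-10)) + 13((-10)-(-6)) + (-20)((-6)-19)|
Area = (1/2)|2*29 + 13*(-4) + (-20)*(-25)|
Area = (1/2)|58 + (-52) + 500|
Area = (1/2)*506 = 253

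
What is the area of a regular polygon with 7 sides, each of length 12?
For a regular 7-gon with side length s = 12:
Apothem a = s / (2*tan(pi/7)) = 12 / (2*tan(pi/7)) ≈ 12.4591
Perimeter P = 7 * 12 = 84
Area = (1/2) * P * a = (1/2) * 84 * 12.4591 = 523.28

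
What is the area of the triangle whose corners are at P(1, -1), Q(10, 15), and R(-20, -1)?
Using the coordinate formula: Area = (1/2)|x₁(y₂-y₃) + x₂(y₃-y₁) + x₃(y₁-y₂)|
Area = (1/2)|1(15-(-1)) + 10((-1)-(-1)) + (-20)((-1)-15)|
Area = (1/2)|1*16 + 10*0 + (-20)*(-16)|
Area = (1/2)|16 + 0 + 320|
Area = (1/2)*336 = 168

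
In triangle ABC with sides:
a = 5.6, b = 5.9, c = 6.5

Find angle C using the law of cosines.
cos(C) = (a² + b² - c²)/(2ab)
cos(C) = (5.6² + 5.9² - 6.5²)/(2·5.6·5.9) = 23.92/66.08 = 0.361985
C = arccos(0.361985) = 68.78°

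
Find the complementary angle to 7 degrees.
Complementary angles sum to 90 degrees.
Other angle = 90 - 7
Other angle = 83 degrees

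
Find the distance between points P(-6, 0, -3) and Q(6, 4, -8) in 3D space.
d = √[(12)² + (4)² + (-5)²] = √185 = 13.6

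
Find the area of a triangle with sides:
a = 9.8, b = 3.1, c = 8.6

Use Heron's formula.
s = (a+b+c)/2 = (9.8+3.1+8.6)/2 = 10.75
A = √(s(s-a)(s-b)(s-c)) = √(10.75·0.95·7.65·2.15)
A = √167.97 = 12.96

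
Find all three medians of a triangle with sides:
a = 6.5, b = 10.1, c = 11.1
Using m_x = ½√(2y² + 2z² - x²):
m_a = ½√(2·10.1² + 2·11.1² - 6.5²) = ½√408.19 = 10.1
m_b = ½√(2·6.5² + 2·11.1² - 10.1²) = ½√228.91 = 7.565
m_c = ½√(2·6.5² + 2·10.1² - 11.1²) = ½√165.31 = 6.429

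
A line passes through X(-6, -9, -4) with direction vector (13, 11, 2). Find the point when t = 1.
P(1) = (-6 + 13(1), -9 + 11(1), -4 + 2(1)) = (7, 2, -2)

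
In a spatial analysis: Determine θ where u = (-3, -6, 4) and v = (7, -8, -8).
u·v = -5, |u|² = 61, |v|² = 177
cos θ = -5/√10797 ≈ -0.04812
θ ≈ 92.76°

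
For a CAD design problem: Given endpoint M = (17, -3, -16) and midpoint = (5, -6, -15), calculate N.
N = (2×5 - 17, 2×(-6) - (-3), 2×(-15) - (-16)) = (-7, -9, -14)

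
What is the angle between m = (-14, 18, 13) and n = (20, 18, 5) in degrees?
m·n = 109, |m|² = 689, |n|² = 749
cos θ = 109/√516061 ≈ 0.1517
θ ≈ 81.27°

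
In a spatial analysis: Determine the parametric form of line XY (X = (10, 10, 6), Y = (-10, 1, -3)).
Direction vector d = Y - X = (-20, -9, -9)
x = 10 - 20t, y = 10 - 9t, z = 6 - 9t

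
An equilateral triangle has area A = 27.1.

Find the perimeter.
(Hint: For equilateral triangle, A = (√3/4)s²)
A = (√3/4)s²  →  s² = 4A/√3 = 4·27.1/√3 = 62.5848
s = 7.91105
Perimeter = 3s = 23.73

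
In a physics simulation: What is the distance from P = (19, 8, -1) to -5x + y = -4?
d = |(-5)(19) + 1(8) + 0(-1) - (-4)| / √((-5)² + 1² + 0²) = 83/√26 = 16.28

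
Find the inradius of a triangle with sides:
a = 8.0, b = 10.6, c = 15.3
s = (a+b+c)/2 = (8.0+10.6+15.3)/2 = 16.95
Area = √(s(s-a)(s-b)(s-c)) = √(16.95·8.95·6.35·1.65) = 39.8681
r = Area/s = 39.8681/16.95 = 2.352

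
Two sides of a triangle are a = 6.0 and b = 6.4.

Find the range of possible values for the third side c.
By the triangle inequality: |a - b| < c < a + b
|6.0 - 6.4| < c < 6.0 + 6.4
0.4 < c < 12.4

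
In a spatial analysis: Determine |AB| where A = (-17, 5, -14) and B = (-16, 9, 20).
d = √[(1)² + (4)² + (34)²] = √1173 = 34.25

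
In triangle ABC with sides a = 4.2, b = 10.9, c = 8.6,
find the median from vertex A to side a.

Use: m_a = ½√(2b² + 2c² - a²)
m_a = ½√(2·10.9² + 2·8.6² - 4.2²)
m_a = ½√(237.62 + 147.92 - 17.64) = ½√367.9 = 9.59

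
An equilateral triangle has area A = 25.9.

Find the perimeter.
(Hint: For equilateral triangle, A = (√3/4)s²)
A = (√3/4)s²  →  s² = 4A/√3 = 4·25.9/√3 = 59.8135
s = 7.73392
Perimeter = 3s = 23.2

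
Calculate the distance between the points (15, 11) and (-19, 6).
Using the distance formula: d = sqrt((x₂-x₁)² + (y₂-y₁)²)
dx = (-19) - 15 = -34
dy = 6 - 11 = -5
d = sqrt((-34)² + (-5)²) = sqrt(1156 + 25) = sqrt(1181) = 34.37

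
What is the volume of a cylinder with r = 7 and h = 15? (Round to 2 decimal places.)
Volume = pi * r² * h
Volume = pi * 7² * 15
Volume = pi * 49 * 15
Volume = pi * 735
Volume = 2309.07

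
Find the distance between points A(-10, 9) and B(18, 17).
Using the distance formula: d = sqrt((x₂-x₁)² + (y₂-y₁)²)
dx = 18 - (-10) = 28
dy = 17 - 9 = 8
d = sqrt(28² + 8²) = sqrt(784 + 64) = sqrt(848) = 29.12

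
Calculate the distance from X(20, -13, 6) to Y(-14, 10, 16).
d = √[(-34)² + (23)² + (10)²] = √1785 = 42.25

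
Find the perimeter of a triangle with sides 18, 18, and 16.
Perimeter = sum of all sides
Perimeter = 18 + 18 + 16
Perimeter = 52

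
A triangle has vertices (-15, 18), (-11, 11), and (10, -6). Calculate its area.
Using the coordinate formula: Area = (1/2)|x₁(y₂-y₃) + x₂(y₃-y₁) + x₃(y₁-y₂)|
Area = (1/2)|(-15)(11-(-6)) + (-11)((-6)-18) + 10(18-11)|
Area = (1/2)|(-15)*17 + (-11)*(-24) + 10*7|
Area = (1/2)|(-255) + 264 + 70|
Area = (1/2)*79 = 39.50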